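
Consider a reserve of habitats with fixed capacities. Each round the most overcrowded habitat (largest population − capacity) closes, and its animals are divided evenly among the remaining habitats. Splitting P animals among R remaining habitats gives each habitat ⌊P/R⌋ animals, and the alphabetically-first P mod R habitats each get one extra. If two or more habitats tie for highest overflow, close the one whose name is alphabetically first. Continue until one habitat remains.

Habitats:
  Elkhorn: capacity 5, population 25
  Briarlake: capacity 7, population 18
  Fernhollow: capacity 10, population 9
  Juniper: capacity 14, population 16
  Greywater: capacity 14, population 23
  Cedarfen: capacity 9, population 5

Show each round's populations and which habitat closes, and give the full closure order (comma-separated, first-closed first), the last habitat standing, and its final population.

Closure order: Elkhorn, Briarlake, Greywater, Juniper, Fernhollow
Last habitat: Cedarfen with 96 animals

Round 1: Briarlake=18 Cedarfen=5 Elkhorn=25 Fernhollow=9 Greywater=23 Juniper=16 → close Elkhorn (overflow 20)
  25÷5 = 5 each, +1 to first 0
Round 2: Briarlake=23 Cedarfen=10 Fernhollow=14 Greywater=28 Juniper=21 → close Briarlake (overflow 16)
  23÷4 = 5 each, +1 to first 3
Round 3: Cedarfen=16 Fernhollow=20 Greywater=34 Juniper=26 → close Greywater (overflow 20)
  34÷3 = 11 each, +1 to first 1
Round 4: Cedarfen=28 Fernhollow=31 Juniper=37 → close Juniper (overflow 23)
  37÷2 = 18 each, +1 to first 1
Round 5: Cedarfen=47 Fernhollow=49 → close Fernhollow (overflow 39)
  49÷1 = 49 each, +1 to first 0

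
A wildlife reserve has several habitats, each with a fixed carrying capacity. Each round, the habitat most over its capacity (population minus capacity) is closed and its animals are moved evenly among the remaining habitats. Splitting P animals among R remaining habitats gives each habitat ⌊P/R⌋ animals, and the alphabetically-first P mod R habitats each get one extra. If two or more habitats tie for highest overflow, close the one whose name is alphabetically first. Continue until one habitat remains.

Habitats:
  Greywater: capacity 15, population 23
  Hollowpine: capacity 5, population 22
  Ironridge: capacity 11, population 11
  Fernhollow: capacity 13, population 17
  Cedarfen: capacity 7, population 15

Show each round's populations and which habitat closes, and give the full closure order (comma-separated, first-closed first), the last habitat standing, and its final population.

Closure order: Hollowpine, Cedarfen, Greywater, Fernhollow
Last habitat: Ironridge with 88 animals

Round 1: Cedarfen=15 Fernhollow=17 Greywater=23 Hollowpine=22 Ironridge=11 → close Hollowpine (overflow 17)
  22÷4 = 5 each, +1 to first 2
Round 2: Cedarfen=21 Fernhollow=23 Greywater=28 Ironridge=16 → close Cedarfen (overflow 14)
  21÷3 = 7 each, +1 to first 0
Round 3: Fernhollow=30 Greywater=35 Ironridge=23 → close Greywater (overflow 20)
  35÷2 = 17 each, +1 to first 1
Round 4: Fernhollow=48 Ironridge=40 → close Fernhollow (overflow 35)
  48÷1 = 48 each, +1 to first 0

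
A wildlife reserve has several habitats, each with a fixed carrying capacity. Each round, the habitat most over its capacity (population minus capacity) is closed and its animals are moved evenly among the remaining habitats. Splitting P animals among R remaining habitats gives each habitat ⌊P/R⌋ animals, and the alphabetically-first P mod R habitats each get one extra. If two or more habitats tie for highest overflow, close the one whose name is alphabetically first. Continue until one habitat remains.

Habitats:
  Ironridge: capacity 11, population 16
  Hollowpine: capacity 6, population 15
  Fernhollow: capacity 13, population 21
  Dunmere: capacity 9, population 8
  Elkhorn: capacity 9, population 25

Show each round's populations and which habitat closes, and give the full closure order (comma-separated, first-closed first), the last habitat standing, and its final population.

Closure order: Elkhorn, Hollowpine, Fernhollow, Ironridge
Last habitat: Dunmere with 85 animals

Round 1: Dunmere=8 Elkhorn=25 Fernhollow=21 Hollowpine=15 Ironridge=16 → close Elkhorn (overflow 16)
  25÷4 = 6 each, +1 to first 1
Round 2: Dunmere=15 Fernhollow=27 Hollowpine=21 Ironridge=22 → close Hollowpine (overflow 15)
  21÷3 = 7 each, +1 to first 0
Round 3: Dunmere=22 Fernhollow=34 Ironridge=29 → close Fernhollow (overflow 21)
  34÷2 = 17 each, +1 to first 0
Round 4: Dunmere=39 Ironridge=46 → close Ironridge (overflow 35)
  46÷1 = 46 each, +1 to first 0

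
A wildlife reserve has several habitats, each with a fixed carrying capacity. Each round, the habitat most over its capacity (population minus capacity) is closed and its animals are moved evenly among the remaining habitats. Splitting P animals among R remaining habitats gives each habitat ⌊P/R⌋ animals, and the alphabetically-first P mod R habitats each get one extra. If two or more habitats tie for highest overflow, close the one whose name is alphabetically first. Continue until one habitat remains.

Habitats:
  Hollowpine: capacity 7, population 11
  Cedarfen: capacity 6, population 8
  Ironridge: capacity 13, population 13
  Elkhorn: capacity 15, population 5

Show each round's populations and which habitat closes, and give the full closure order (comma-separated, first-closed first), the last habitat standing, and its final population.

Round 1: Cedarfen=8 Elkhorn=5 Hollowpine=11 Ironridge=13 → close Hollowpine (overflow 4)
  11÷3 = 3 each, +1 to first 2
Round 2: Cedarfen=12 Elkhorn=9 Ironridge=16 → close Cedarfen (overflow 6)
  12÷2 = 6 each, +1 to first 0
Round 3: Elkhorn=15 Ironridge=22 → close Ironridge (overflow 9)
  22÷1 = 22 each, +1 to first 0

Closure order: Hollowpine, Cedarfen, Ironridge
Last habitat: Elkhorn with 37 animals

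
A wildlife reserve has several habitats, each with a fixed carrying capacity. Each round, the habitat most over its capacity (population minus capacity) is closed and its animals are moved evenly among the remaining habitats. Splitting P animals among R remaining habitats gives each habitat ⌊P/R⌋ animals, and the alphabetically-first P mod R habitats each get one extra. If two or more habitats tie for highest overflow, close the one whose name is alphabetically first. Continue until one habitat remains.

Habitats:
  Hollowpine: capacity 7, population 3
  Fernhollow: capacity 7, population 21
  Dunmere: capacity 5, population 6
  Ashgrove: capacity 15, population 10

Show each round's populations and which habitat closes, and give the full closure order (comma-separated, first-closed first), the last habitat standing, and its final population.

Round 1: Ashgrove=10 Dunmere=6 Fernhollow=21 Hollowpine=3 → close Fernhollow (overflow 14)
  21÷3 = 7 each, +1 to first 0
Round 2: Ashgrove=17 Dunmere=13 Hollowpine=10 → close Dunmere (overflow 8)
  13÷2 = 6 each, +1 to first 1
Round 3: Ashgrove=24 Hollowpine=16 → close Ashgrove (overflow 9)
  24÷1 = 24 each, +1 to first 0

Closure order: Fernhollow, Dunmere, Ashgrove
Last habitat: Hollowpine with 40 animals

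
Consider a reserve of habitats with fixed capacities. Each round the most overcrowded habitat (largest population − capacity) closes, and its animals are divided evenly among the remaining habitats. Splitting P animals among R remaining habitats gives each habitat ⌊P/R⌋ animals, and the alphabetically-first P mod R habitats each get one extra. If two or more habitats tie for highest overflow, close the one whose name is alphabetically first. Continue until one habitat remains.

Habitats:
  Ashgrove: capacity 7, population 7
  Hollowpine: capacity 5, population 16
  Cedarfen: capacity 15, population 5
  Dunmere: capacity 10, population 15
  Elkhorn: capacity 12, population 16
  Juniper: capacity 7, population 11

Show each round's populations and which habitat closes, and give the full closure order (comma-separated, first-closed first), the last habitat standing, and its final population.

Round 1: Ashgrove=7 Cedarfen=5 Dunmere=15 Elkhorn=16 Hollowpine=16 Juniper=11 → close Hollowpine (overflow 11)
  16÷5 = 3 each, +1 to first 1
Round 2: Ashgrove=11 Cedarfen=8 Dunmere=18 Elkhorn=19 Juniper=14 → close Dunmere (overflow 8)
  18÷4 = 4 each, +1 to first 2
Round 3: Ashgrove=16 Cedarfen=13 Elkhorn=23 Juniper=18 → close Elkhorn (overflow 11)
  23÷3 = 7 each, +1 to first 2
Round 4: Ashgrove=24 Cedarfen=21 Juniper=25 → close Juniper (overflow 18)
  25÷2 = 12 each, +1 to first 1
Round 5: Ashgrove=37 Cedarfen=33 → close Ashgrove (overflow 30)
  37÷1 = 37 each, +1 to first 0

Closure order: Hollowpine, Dunmere, Elkhorn, Juniper, Ashgrove
Last habitat: Cedarfen with 70 animals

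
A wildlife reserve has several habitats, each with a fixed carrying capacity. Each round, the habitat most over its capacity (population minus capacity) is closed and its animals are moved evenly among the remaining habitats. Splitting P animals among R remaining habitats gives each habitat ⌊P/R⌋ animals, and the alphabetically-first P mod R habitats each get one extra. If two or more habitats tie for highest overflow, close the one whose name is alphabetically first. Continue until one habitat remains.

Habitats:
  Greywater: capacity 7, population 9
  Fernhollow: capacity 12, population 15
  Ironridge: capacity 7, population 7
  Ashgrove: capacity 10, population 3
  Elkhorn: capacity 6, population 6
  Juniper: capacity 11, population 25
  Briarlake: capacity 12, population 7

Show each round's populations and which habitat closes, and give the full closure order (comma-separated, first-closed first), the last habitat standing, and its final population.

Closure order: Juniper, Fernhollow, Greywater, Elkhorn, Ironridge, Ashgrove
Last habitat: Briarlake with 72 animals

Round 1: Ashgrove=3 Briarlake=7 Elkhorn=6 Fernhollow=15 Greywater=9 Ironridge=7 Juniper=25 → close Juniper (overflow 14)
  25÷6 = 4 each, +1 to first 1
Round 2: Ashgrove=8 Briarlake=11 Elkhorn=10 Fernhollow=19 Greywater=13 Ironridge=11 → close Fernhollow (overflow 7)
  19÷5 = 3 each, +1 to first 4
Round 3: Ashgrove=12 Briarlake=15 Elkhorn=14 Greywater=17 Ironridge=14 → close Greywater (overflow 10)
  17÷4 = 4 each, +1 to first 1
Round 4: Ashgrove=17 Briarlake=19 Elkhorn=18 Ironridge=18 → close Elkhorn (overflow 12)
  18÷3 = 6 each, +1 to first 0
Round 5: Ashgrove=23 Briarlake=25 Ironridge=24 → close Ironridge (overflow 17)
  24÷2 = 12 each, +1 to first 0
Round 6: Ashgrove=35 Briarlake=37 → close Ashgrove (overflow 25)
  35÷1 = 35 each, +1 to first 0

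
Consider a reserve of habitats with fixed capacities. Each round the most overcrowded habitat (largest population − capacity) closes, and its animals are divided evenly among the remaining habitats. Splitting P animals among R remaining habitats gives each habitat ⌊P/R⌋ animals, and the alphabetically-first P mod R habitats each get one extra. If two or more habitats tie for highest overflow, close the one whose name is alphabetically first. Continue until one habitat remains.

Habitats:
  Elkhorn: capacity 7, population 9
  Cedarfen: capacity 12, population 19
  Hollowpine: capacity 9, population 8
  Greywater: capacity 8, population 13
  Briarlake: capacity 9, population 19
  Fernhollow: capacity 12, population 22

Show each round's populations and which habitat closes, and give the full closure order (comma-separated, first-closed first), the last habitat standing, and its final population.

Round 1: Briarlake=19 Cedarfen=19 Elkhorn=9 Fernhollow=22 Greywater=13 Hollowpine=8 → close Briarlake (overflow 10)
  19÷5 = 3 each, +1 to first 4
Round 2: Cedarfen=23 Elkhorn=13 Fernhollow=26 Greywater=17 Hollowpine=11 → close Fernhollow (overflow 14)
  26÷4 = 6 each, +1 to first 2
Round 3: Cedarfen=30 Elkhorn=20 Greywater=23 Hollowpine=17 → close Cedarfen (overflow 18)
  30÷3 = 10 each, +1 to first 0
Round 4: Elkhorn=30 Greywater=33 Hollowpine=27 → close Greywater (overflow 25)
  33÷2 = 16 each, +1 to first 1
Round 5: Elkhorn=47 Hollowpine=43 → close Elkhorn (overflow 40)
  47÷1 = 47 each, +1 to first 0

Closure order: Briarlake, Fernhollow, Cedarfen, Greywater, Elkhorn
Last habitat: Hollowpine with 90 animals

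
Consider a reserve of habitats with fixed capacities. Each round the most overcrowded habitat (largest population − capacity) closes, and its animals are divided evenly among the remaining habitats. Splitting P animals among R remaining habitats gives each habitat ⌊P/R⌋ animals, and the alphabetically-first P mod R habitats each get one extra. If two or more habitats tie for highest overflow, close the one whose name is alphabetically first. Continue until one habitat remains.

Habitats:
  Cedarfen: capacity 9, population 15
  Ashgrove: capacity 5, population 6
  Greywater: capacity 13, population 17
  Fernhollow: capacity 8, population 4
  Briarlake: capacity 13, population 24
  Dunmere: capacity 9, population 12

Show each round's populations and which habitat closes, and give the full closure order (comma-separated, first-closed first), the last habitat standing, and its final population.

Closure order: Briarlake, Cedarfen, Dunmere, Greywater, Ashgrove
Last habitat: Fernhollow with 78 animals

Round 1: Ashgrove=6 Briarlake=24 Cedarfen=15 Dunmere=12 Fernhollow=4 Greywater=17 → close Briarlake (overflow 11)
  24÷5 = 4 each, +1 to first 4
Round 2: Ashgrove=11 Cedarfen=20 Dunmere=17 Fernhollow=9 Greywater=21 → close Cedarfen (overflow 11)
  20÷4 = 5 each, +1 to first 0
Round 3: Ashgrove=16 Dunmere=22 Fernhollow=14 Greywater=26 → close Dunmere (overflow 13)
  22÷3 = 7 each, +1 to first 1
Round 4: Ashgrove=24 Fernhollow=21 Greywater=33 → close Greywater (overflow 20)
  33÷2 = 16 each, +1 to first 1
Round 5: Ashgrove=41 Fernhollow=37 → close Ashgrove (overflow 36)
  41÷1 = 41 each, +1 to first 0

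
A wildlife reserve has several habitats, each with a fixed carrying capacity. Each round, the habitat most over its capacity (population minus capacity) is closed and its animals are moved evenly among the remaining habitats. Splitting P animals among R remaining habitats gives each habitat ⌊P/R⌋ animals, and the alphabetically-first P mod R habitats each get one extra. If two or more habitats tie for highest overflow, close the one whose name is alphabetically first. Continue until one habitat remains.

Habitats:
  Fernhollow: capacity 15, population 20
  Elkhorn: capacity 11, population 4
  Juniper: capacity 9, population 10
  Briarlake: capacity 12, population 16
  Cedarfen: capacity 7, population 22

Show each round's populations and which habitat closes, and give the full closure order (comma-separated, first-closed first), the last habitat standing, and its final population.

Closure order: Cedarfen, Briarlake, Fernhollow, Juniper
Last habitat: Elkhorn with 72 animals

Round 1: Briarlake=16 Cedarfen=22 Elkhorn=4 Fernhollow=20 Juniper=10 → close Cedarfen (overflow 15)
  22÷4 = 5 each, +1 to first 2
Round 2: Briarlake=22 Elkhorn=10 Fernhollow=25 Juniper=15 → close Briarlake (overflow 10)
  22÷3 = 7 each, +1 to first 1
Round 3: Elkhorn=18 Fernhollow=32 Juniper=22 → close Fernhollow (overflow 17)
  32÷2 = 16 each, +1 to first 0
Round 4: Elkhorn=34 Juniper=38 → close Juniper (overflow 29)
  38÷1 = 38 each, +1 to first 0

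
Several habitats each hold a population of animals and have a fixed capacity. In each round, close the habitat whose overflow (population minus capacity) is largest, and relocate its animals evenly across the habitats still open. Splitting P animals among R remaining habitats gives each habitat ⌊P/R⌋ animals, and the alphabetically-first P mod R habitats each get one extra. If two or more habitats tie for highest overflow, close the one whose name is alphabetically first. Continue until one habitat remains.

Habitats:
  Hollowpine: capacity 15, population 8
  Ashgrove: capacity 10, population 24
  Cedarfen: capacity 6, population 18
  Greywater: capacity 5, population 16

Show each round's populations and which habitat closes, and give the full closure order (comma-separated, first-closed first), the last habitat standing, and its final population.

Round 1: Ashgrove=24 Cedarfen=18 Greywater=16 Hollowpine=8 → close Ashgrove (overflow 14)
  24÷3 = 8 each, +1 to first 0
Round 2: Cedarfen=26 Greywater=24 Hollowpine=16 → close Cedarfen (overflow 20)
  26÷2 = 13 each, +1 to first 0
Round 3: Greywater=37 Hollowpine=29 → close Greywater (overflow 32)
  37÷1 = 37 each, +1 to first 0

Closure order: Ashgrove, Cedarfen, Greywater
Last habitat: Hollowpine with 66 animals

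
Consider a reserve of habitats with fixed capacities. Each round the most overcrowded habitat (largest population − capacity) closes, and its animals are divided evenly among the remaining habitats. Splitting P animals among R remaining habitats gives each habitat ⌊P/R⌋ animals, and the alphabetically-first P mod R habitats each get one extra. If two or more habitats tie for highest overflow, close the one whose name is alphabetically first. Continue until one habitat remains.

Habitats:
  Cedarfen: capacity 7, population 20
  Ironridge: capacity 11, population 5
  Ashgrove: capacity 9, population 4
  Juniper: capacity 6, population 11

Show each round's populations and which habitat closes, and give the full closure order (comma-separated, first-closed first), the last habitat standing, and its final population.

Round 1: Ashgrove=4 Cedarfen=20 Ironridge=5 Juniper=11 → close Cedarfen (overflow 13)
  20÷3 = 6 each, +1 to first 2
Round 2: Ashgrove=11 Ironridge=12 Juniper=17 → close Juniper (overflow 11)
  17÷2 = 8 each, +1 to first 1
Round 3: Ashgrove=20 Ironridge=20 → close Ashgrove (overflow 11)
  20÷1 = 20 each, +1 to first 0

Closure order: Cedarfen, Juniper, Ashgrove
Last habitat: Ironridge with 40 animals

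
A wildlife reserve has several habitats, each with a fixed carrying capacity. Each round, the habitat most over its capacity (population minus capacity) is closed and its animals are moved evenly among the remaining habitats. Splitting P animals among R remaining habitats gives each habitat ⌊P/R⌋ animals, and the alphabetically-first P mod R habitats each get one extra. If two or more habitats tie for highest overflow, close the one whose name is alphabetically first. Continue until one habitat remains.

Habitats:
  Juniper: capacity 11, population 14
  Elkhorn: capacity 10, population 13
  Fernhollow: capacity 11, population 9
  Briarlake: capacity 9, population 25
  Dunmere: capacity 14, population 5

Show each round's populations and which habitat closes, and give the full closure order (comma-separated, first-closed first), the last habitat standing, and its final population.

Closure order: Briarlake, Elkhorn, Juniper, Fernhollow
Last habitat: Dunmere with 66 animals

Round 1: Briarlake=25 Dunmere=5 Elkhorn=13 Fernhollow=9 Juniper=14 → close Briarlake (overflow 16)
  25÷4 = 6 each, +1 to first 1
Round 2: Dunmere=12 Elkhorn=19 Fernhollow=15 Juniper=20 → close Elkhorn (overflow 9)
  19÷3 = 6 each, +1 to first 1
Round 3: Dunmere=19 Fernhollow=21 Juniper=26 → close Juniper (overflow 15)
  26÷2 = 13 each, +1 to first 0
Round 4: Dunmere=32 Fernhollow=34 → close Fernhollow (overflow 23)
  34÷1 = 34 each, +1 to first 0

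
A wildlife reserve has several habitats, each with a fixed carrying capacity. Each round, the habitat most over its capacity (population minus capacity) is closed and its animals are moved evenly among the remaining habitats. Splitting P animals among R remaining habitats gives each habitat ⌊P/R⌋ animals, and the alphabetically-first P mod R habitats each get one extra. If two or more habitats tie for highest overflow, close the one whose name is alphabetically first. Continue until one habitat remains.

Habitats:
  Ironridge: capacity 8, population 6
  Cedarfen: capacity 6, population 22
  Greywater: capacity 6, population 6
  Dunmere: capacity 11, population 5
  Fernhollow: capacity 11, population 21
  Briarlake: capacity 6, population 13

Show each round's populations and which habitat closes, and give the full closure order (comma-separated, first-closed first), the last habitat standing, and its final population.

Closure order: Cedarfen, Fernhollow, Briarlake, Greywater, Ironridge
Last habitat: Dunmere with 73 animals

Round 1: Briarlake=13 Cedarfen=22 Dunmere=5 Fernhollow=21 Greywater=6 Ironridge=6 → close Cedarfen (overflow 16)
  22÷5 = 4 each, +1 to first 2
Round 2: Briarlake=18 Dunmere=10 Fernhollow=25 Greywater=10 Ironridge=10 → close Fernhollow (overflow 14)
  25÷4 = 6 each, +1 to first 1
Round 3: Briarlake=25 Dunmere=16 Greywater=16 Ironridge=16 → close Briarlake (overflow 19)
  25÷3 = 8 each, +1 to first 1
Round 4: Dunmere=25 Greywater=24 Ironridge=24 → close Greywater (overflow 18)
  24÷2 = 12 each, +1 to first 0
Round 5: Dunmere=37 Ironridge=36 → close Ironridge (overflow 28)
  36÷1 = 36 each, +1 to first 0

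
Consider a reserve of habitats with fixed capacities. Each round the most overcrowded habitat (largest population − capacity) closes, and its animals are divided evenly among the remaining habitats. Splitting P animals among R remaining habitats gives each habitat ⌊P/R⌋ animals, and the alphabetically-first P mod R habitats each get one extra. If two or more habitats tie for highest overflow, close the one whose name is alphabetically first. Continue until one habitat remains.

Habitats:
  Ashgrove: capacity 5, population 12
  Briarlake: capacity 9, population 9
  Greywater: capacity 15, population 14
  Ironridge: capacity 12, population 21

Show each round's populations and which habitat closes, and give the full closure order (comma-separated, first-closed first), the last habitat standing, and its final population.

Closure order: Ironridge, Ashgrove, Briarlake
Last habitat: Greywater with 56 animals

Round 1: Ashgrove=12 Briarlake=9 Greywater=14 Ironridge=21 → close Ironridge (overflow 9)
  21÷3 = 7 each, +1 to first 0
Round 2: Ashgrove=19 Briarlake=16 Greywater=21 → close Ashgrove (overflow 14)
  19÷2 = 9 each, +1 to first 1
Round 3: Briarlake=26 Greywater=30 → close Briarlake (overflow 17)
  26÷1 = 26 each, +1 to first 0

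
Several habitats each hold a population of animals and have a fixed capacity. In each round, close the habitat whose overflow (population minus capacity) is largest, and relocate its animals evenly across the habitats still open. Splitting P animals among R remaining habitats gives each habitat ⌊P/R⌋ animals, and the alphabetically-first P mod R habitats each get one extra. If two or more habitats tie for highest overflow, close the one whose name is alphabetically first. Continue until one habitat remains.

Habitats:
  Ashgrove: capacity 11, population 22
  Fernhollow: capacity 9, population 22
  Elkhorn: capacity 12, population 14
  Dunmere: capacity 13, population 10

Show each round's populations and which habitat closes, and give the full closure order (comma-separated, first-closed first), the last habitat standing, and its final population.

Round 1: Ashgrove=22 Dunmere=10 Elkhorn=14 Fernhollow=22 → close Fernhollow (overflow 13)
  22÷3 = 7 each, +1 to first 1
Round 2: Ashgrove=30 Dunmere=17 Elkhorn=21 → close Ashgrove (overflow 19)
  30÷2 = 15 each, +1 to first 0
Round 3: Dunmere=32 Elkhorn=36 → close Elkhorn (overflow 24)
  36÷1 = 36 each, +1 to first 0

Closure order: Fernhollow, Ashgrove, Elkhorn
Last habitat: Dunmere with 68 animals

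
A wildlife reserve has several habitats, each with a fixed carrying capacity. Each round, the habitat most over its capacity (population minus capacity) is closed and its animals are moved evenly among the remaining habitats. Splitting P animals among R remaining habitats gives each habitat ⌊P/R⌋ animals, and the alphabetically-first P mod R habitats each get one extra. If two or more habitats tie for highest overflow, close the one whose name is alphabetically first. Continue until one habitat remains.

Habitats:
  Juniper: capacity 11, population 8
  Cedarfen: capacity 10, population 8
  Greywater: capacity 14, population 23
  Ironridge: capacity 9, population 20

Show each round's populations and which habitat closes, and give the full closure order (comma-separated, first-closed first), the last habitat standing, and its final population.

Round 1: Cedarfen=8 Greywater=23 Ironridge=20 Juniper=8 → close Ironridge (overflow 11)
  20÷3 = 6 each, +1 to first 2
Round 2: Cedarfen=15 Greywater=30 Juniper=14 → close Greywater (overflow 16)
  30÷2 = 15 each, +1 to first 0
Round 3: Cedarfen=30 Juniper=29 → close Cedarfen (overflow 20)
  30÷1 = 30 each, +1 to first 0

Closure order: Ironridge, Greywater, Cedarfen
Last habitat: Juniper with 59 animals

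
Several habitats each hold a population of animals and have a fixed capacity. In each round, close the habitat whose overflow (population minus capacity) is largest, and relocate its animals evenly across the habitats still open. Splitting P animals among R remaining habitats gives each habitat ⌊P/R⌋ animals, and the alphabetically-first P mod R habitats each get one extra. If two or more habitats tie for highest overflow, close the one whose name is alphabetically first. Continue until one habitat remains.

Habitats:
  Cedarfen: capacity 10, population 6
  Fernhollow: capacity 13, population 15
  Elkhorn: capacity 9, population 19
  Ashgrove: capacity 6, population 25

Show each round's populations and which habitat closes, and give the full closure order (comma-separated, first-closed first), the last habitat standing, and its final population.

Round 1: Ashgrove=25 Cedarfen=6 Elkhorn=19 Fernhollow=15 → close Ashgrove (overflow 19)
  25÷3 = 8 each, +1 to first 1
Round 2: Cedarfen=15 Elkhorn=27 Fernhollow=23 → close Elkhorn (overflow 18)
  27÷2 = 13 each, +1 to first 1
Round 3: Cedarfen=29 Fernhollow=36 → close Fernhollow (overflow 23)
  36÷1 = 36 each, +1 to first 0

Closure order: Ashgrove, Elkhorn, Fernhollow
Last habitat: Cedarfen with 65 animals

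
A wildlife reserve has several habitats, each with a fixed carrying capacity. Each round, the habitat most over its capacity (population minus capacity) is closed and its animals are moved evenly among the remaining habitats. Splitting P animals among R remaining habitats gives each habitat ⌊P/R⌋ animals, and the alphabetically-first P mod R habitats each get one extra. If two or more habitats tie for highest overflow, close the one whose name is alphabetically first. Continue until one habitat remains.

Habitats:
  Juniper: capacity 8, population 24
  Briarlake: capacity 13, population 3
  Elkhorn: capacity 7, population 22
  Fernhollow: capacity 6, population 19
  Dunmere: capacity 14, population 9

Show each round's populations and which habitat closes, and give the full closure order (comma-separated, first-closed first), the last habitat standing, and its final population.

Closure order: Juniper, Elkhorn, Fernhollow, Dunmere
Last habitat: Briarlake with 77 animals

Round 1: Briarlake=3 Dunmere=9 Elkhorn=22 Fernhollow=19 Juniper=24 → close Juniper (overflow 16)
  24÷4 = 6 each, +1 to first 0
Round 2: Briarlake=9 Dunmere=15 Elkhorn=28 Fernhollow=25 → close Elkhorn (overflow 21)
  28÷3 = 9 each, +1 to first 1
Round 3: Briarlake=19 Dunmere=24 Fernhollow=34 → close Fernhollow (overflow 28)
  34÷2 = 17 each, +1 to first 0
Round 4: Briarlake=36 Dunmere=41 → close Dunmere (overflow 27)
  41÷1 = 41 each, +1 to first 0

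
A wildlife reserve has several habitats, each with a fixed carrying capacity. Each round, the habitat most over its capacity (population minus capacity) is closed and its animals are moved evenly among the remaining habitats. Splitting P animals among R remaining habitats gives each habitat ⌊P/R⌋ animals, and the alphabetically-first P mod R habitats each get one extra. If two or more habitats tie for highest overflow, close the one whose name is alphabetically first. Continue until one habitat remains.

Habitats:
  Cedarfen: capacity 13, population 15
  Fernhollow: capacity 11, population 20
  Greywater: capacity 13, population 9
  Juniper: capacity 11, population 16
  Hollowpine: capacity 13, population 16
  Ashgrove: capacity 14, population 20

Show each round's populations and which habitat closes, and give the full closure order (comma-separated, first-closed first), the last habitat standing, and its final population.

Closure order: Fernhollow, Ashgrove, Juniper, Cedarfen, Hollowpine
Last habitat: Greywater with 96 animals

Round 1: Ashgrove=20 Cedarfen=15 Fernhollow=20 Greywater=9 Hollowpine=16 Juniper=16 → close Fernhollow (overflow 9)
  20÷5 = 4 each, +1 to first 0
Round 2: Ashgrove=24 Cedarfen=19 Greywater=13 Hollowpine=20 Juniper=20 → close Ashgrove (overflow 10)
  24÷4 = 6 each, +1 to first 0
Round 3: Cedarfen=25 Greywater=19 Hollowpine=26 Juniper=26 → close Juniper (overflow 15)
  26÷3 = 8 each, +1 to first 2
Round 4: Cedarfen=34 Greywater=28 Hollowpine=34 → close Cedarfen (overflow 21)
  34÷2 = 17 each, +1 to first 0
Round 5: Greywater=45 Hollowpine=51 → close Hollowpine (overflow 38)
  51÷1 = 51 each, +1 to first 0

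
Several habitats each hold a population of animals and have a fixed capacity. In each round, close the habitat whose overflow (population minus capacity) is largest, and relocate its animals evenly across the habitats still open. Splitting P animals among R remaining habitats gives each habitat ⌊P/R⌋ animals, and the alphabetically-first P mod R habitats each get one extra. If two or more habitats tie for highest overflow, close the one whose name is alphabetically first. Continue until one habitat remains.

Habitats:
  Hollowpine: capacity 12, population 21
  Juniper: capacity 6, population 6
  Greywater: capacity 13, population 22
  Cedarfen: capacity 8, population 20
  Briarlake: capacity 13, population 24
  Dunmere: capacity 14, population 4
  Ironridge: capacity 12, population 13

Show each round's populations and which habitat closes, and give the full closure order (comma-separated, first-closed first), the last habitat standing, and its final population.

Round 1: Briarlake=24 Cedarfen=20 Dunmere=4 Greywater=22 Hollowpine=21 Ironridge=13 Juniper=6 → close Cedarfen (overflow 12)
  20÷6 = 3 each, +1 to first 2
Round 2: Briarlake=28 Dunmere=8 Greywater=25 Hollowpine=24 Ironridge=16 Juniper=9 → close Briarlake (overflow 15)
  28÷5 = 5 each, +1 to first 3
Round 3: Dunmere=14 Greywater=31 Hollowpine=30 Ironridge=21 Juniper=14 → close Greywater (overflow 18)
  31÷4 = 7 each, +1 to first 3
Round 4: Dunmere=22 Hollowpine=38 Ironridge=29 Juniper=21 → close Hollowpine (overflow 26)
  38÷3 = 12 each, +1 to first 2
Round 5: Dunmere=35 Ironridge=42 Juniper=33 → close Ironridge (overflow 30)
  42÷2 = 21 each, +1 to first 0
Round 6: Dunmere=56 Juniper=54 → close Juniper (overflow 48)
  54÷1 = 54 each, +1 to first 0

Closure order: Cedarfen, Briarlake, Greywater, Hollowpine, Ironridge, Juniper
Last habitat: Dunmere with 110 animals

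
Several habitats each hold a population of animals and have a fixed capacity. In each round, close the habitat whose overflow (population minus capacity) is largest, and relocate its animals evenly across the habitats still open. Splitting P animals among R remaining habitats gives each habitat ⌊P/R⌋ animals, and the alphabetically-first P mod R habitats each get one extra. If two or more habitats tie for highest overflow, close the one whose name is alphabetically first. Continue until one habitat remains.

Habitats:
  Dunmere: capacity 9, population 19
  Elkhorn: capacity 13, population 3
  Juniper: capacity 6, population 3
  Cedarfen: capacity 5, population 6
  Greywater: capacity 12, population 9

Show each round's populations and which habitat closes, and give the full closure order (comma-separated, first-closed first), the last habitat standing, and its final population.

Closure order: Dunmere, Cedarfen, Greywater, Juniper
Last habitat: Elkhorn with 40 animals

Round 1: Cedarfen=6 Dunmere=19 Elkhorn=3 Greywater=9 Juniper=3 → close Dunmere (overflow 10)
  19÷4 = 4 each, +1 to first 3
Round 2: Cedarfen=11 Elkhorn=8 Greywater=14 Juniper=7 → close Cedarfen (overflow 6)
  11÷3 = 3 each, +1 to first 2
Round 3: Elkhorn=12 Greywater=18 Juniper=10 → close Greywater (overflow 6)
  18÷2 = 9 each, +1 to first 0
Round 4: Elkhorn=21 Juniper=19 → close Juniper (overflow 13)
  19÷1 = 19 each, +1 to first 0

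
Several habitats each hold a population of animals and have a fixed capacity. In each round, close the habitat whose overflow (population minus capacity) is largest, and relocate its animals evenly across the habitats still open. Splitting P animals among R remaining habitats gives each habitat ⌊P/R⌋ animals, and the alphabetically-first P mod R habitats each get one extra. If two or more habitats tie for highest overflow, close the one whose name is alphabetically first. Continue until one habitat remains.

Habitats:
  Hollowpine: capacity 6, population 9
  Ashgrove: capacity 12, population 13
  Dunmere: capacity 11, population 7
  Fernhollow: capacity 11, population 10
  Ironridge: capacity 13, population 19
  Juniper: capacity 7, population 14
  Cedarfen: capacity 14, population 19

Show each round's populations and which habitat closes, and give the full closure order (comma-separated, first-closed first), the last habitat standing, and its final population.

Closure order: Juniper, Cedarfen, Ironridge, Ashgrove, Hollowpine, Fernhollow
Last habitat: Dunmere with 91 animals

Round 1: Ashgrove=13 Cedarfen=19 Dunmere=7 Fernhollow=10 Hollowpine=9 Ironridge=19 Juniper=14 → close Juniper (overflow 7)
  14÷6 = 2 each, +1 to first 2
Round 2: Ashgrove=16 Cedarfen=22 Dunmere=9 Fernhollow=12 Hollowpine=11 Ironridge=21 → close Cedarfen (overflow 8)
  22÷5 = 4 each, +1 to first 2
Round 3: Ashgrove=21 Dunmere=14 Fernhollow=16 Hollowpine=15 Ironridge=25 → close Ironridge (overflow 12)
  25÷4 = 6 each, +1 to first 1
Round 4: Ashgrove=28 Dunmere=20 Fernhollow=22 Hollowpine=21 → close Ashgrove (overflow 16)
  28÷3 = 9 each, +1 to first 1
Round 5: Dunmere=30 Fernhollow=31 Hollowpine=30 → close Hollowpine (overflow 24)
  30÷2 = 15 each, +1 to first 0
Round 6: Dunmere=45 Fernhollow=46 → close Fernhollow (overflow 35)
  46÷1 = 46 each, +1 to first 0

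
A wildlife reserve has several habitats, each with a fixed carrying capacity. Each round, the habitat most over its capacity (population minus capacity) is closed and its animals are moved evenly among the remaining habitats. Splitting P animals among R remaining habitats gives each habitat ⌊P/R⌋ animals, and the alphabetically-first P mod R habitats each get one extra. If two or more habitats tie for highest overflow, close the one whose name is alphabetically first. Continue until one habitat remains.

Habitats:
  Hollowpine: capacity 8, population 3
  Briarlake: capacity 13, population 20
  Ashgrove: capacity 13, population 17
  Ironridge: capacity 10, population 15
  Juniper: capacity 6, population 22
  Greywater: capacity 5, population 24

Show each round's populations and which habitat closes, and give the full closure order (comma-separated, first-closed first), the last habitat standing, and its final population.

Round 1: Ashgrove=17 Briarlake=20 Greywater=24 Hollowpine=3 Ironridge=15 Juniper=22 → close Greywater (overflow 19)
  24÷5 = 4 each, +1 to first 4
Round 2: Ashgrove=22 Briarlake=25 Hollowpine=8 Ironridge=20 Juniper=26 → close Juniper (overflow 20)
  26÷4 = 6 each, +1 to first 2
Round 3: Ashgrove=29 Briarlake=32 Hollowpine=14 Ironridge=26 → close Briarlake (overflow 19)
  32÷3 = 10 each, +1 to first 2
Round 4: Ashgrove=40 Hollowpine=25 Ironridge=36 → close Ashgrove (overflow 27)
  40÷2 = 20 each, +1 to first 0
Round 5: Hollowpine=45 Ironridge=56 → close Ironridge (overflow 46)
  56÷1 = 56 each, +1 to first 0

Closure order: Greywater, Juniper, Briarlake, Ashgrove, Ironridge
Last habitat: Hollowpine with 101 animals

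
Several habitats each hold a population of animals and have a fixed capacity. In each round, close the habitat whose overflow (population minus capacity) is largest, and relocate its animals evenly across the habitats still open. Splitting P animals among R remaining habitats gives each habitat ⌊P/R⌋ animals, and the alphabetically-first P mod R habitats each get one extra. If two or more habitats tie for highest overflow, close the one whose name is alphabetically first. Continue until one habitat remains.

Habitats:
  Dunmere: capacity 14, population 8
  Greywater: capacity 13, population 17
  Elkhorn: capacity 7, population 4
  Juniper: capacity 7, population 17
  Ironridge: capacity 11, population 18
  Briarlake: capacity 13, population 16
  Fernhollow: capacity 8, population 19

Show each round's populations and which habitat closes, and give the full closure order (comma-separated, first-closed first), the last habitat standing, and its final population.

Round 1: Briarlake=16 Dunmere=8 Elkhorn=4 Fernhollow=19 Greywater=17 Ironridge=18 Juniper=17 → close Fernhollow (overflow 11)
  19÷6 = 3 each, +1 to first 1
Round 2: Briarlake=20 Dunmere=11 Elkhorn=7 Greywater=20 Ironridge=21 Juniper=20 → close Juniper (overflow 13)
  20÷5 = 4 each, +1 to first 0
Round 3: Briarlake=24 Dunmere=15 Elkhorn=11 Greywater=24 Ironridge=25 → close Ironridge (overflow 14)
  25÷4 = 6 each, +1 to first 1
Round 4: Briarlake=31 Dunmere=21 Elkhorn=17 Greywater=30 → close Briarlake (overflow 18)
  31÷3 = 10 each, +1 to first 1
Round 5: Dunmere=32 Elkhorn=27 Greywater=40 → close Greywater (overflow 27)
  40÷2 = 20 each, +1 to first 0
Round 6: Dunmere=52 Elkhorn=47 → close Elkhorn (overflow 40)
  47÷1 = 47 each, +1 to first 0

Closure order: Fernhollow, Juniper, Ironridge, Briarlake, Greywater, Elkhorn
Last habitat: Dunmere with 99 animals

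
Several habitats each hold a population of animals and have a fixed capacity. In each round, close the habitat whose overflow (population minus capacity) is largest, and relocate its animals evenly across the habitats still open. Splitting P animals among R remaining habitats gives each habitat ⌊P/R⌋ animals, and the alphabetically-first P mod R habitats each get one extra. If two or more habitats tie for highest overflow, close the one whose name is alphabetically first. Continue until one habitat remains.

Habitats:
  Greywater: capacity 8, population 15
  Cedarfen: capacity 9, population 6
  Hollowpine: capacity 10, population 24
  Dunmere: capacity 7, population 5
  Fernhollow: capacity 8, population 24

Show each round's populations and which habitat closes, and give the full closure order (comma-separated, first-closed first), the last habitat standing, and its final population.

Closure order: Fernhollow, Hollowpine, Greywater, Cedarfen
Last habitat: Dunmere with 74 animals

Round 1: Cedarfen=6 Dunmere=5 Fernhollow=24 Greywater=15 Hollowpine=24 → close Fernhollow (overflow 16)
  24÷4 = 6 each, +1 to first 0
Round 2: Cedarfen=12 Dunmere=11 Greywater=21 Hollowpine=30 → close Hollowpine (overflow 20)
  30÷3 = 10 each, +1 to first 0
Round 3: Cedarfen=22 Dunmere=21 Greywater=31 → close Greywater (overflow 23)
  31÷2 = 15 each, +1 to first 1
Round 4: Cedarfen=38 Dunmere=36 → close Cedarfen (overflow 29)
  38÷1 = 38 each, +1 to first 0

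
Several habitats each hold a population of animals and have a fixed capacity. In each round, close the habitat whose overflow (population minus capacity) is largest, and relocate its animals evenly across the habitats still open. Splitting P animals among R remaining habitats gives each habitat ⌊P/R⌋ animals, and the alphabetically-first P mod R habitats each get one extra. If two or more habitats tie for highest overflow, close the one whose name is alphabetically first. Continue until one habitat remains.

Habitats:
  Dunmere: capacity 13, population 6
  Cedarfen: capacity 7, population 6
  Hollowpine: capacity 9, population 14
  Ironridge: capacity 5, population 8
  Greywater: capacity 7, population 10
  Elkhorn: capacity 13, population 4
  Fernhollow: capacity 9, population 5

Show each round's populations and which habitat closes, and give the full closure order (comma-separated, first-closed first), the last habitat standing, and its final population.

Closure order: Hollowpine, Greywater, Ironridge, Cedarfen, Fernhollow, Dunmere
Last habitat: Elkhorn with 53 animals

Round 1: Cedarfen=6 Dunmere=6 Elkhorn=4 Fernhollow=5 Greywater=10 Hollowpine=14 Ironridge=8 → close Hollowpine (overflow 5)
  14÷6 = 2 each, +1 to first 2
Round 2: Cedarfen=9 Dunmere=9 Elkhorn=6 Fernhollow=7 Greywater=12 Ironridge=10 → close Greywater (overflow 5)
  12÷5 = 2 each, +1 to first 2
Round 3: Cedarfen=12 Dunmere=12 Elkhorn=8 Fernhollow=9 Ironridge=12 → close Ironridge (overflow 7)
  12÷4 = 3 each, +1 to first 0
Round 4: Cedarfen=15 Dunmere=15 Elkhorn=11 Fernhollow=12 → close Cedarfen (overflow 8)
  15÷3 = 5 each, +1 to first 0
Round 5: Dunmere=20 Elkhorn=16 Fernhollow=17 → close Fernhollow (overflow 8)
  17÷2 = 8 each, +1 to first 1
Round 6: Dunmere=29 Elkhorn=24 → close Dunmere (overflow 16)
  29÷1 = 29 each, +1 to first 0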